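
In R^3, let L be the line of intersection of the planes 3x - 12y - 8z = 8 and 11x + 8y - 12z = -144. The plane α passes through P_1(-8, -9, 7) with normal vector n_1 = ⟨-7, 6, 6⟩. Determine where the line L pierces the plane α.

(-8, -4, 2)

Direction of L: (3, -12, -8) × (11, 8, -12) = (208, -52, 156).
A point on L: solving the two plane equations with x = -20 gives (-20, -1, -7).
α: n_1·r = n_1·P_1 gives -7x + 6y + 6z = 44.
Substitute r = (-20, -1, -7) + t(208, -52, 156) into the plane: 92 + (-832)t = 44, so t = 3/52.
Intersection: (-20, -1, -7) + (3/52)·(208, -52, 156) = (-8, -4, 2).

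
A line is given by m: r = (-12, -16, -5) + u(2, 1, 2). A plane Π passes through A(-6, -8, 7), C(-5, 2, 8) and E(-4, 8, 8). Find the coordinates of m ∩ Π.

AC = (1, 10, 1), AE = (2, 16, 1); a normal to Π is AC × AE = (-6, 1, -4).
Using A: Π has equation -6x + y - 4z = 0.
Substitute r = (-12, -16, -5) + t(2, 1, 2) into the plane: 76 + (-19)t = 0, so t = 4.
Intersection: (-12, -16, -5) + 4·(2, 1, 2) = (-4, -12, 3).

(-4, -12, 3)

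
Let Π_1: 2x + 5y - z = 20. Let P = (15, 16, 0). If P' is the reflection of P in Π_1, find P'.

(3, -14, 6)

λ = (n·P − d)/|n|² = (110 − 20)/30 = 3.
Reflection = P − 2λn = (15, 16, 0) − 6·(2, 5, -1) = (3, -14, 6).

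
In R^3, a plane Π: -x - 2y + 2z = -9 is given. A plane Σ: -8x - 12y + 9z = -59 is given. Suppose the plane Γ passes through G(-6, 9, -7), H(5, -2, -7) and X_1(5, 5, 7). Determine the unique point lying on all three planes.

GH = (11, -11, 0), GX_1 = (11, -4, 14); a normal to Γ is GH × GX_1 = (-154, -154, 77).
Using G: Γ has equation -154x - 154y + 77z = -1001.
Solving the 3×3 linear system -x - 2y + 2z = -9, -8x - 12y + 9z = -59, -154x - 154y + 77z = -1001 (e.g. by elimination or Cramer's rule, determinant = -154) gives (7, -2, -3).

(7, -2, -3)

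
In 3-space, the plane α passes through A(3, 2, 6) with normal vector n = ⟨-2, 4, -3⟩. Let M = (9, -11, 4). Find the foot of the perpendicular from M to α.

α: n·r = n·A gives -2x + 4y - 3z = -16.
Foot = M − λn with λ = (n·M − d)/|n|² = (-74 − (-16))/29 = -2.
Foot = (9, -11, 4) − (-2)·(-2, 4, -3) = (5, -3, -2).

(5, -3, -2)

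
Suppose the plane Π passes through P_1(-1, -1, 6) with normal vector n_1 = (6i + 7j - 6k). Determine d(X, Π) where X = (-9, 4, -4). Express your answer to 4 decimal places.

4.2727

Π: n_1·r = n_1·P_1 gives 6x + 7y - 6z = -49.
n·X − d = (6)·(-9) + (7)·(4) + (-6)·(-4) − (-49) = 47; |n| = √121.
Distance = |47| / √121 = 47/√121 ≈ 4.2727.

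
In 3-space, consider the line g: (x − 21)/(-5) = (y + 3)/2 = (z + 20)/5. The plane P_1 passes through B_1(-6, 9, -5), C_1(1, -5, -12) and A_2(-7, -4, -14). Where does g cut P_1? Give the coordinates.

(6, 3, -5)

g has direction (-5, 2, 5) through (21, -3, -20).
B_1C_1 = (7, -14, -7), B_1A_2 = (-1, -13, -9); a normal to P_1 is B_1C_1 × B_1A_2 = (35, 70, -105).
Using B_1: P_1 has equation 35x + 70y - 105z = 945.
Substitute r = (21, -3, -20) + t(-5, 2, 5) into the plane: 2625 + (-560)t = 945, so t = 3.
Intersection: (21, -3, -20) + 3·(-5, 2, 5) = (6, 3, -5).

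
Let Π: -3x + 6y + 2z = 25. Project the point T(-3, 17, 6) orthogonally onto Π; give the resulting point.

Foot = T − λn with λ = (n·T − d)/|n|² = (123 − 25)/49 = 2.
Foot = (-3, 17, 6) − 2·(-3, 6, 2) = (3, 5, 2).

(3, 5, 2)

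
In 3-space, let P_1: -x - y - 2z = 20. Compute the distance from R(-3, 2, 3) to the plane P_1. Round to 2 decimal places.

10.21

n·R − d = (-1)·(-3) + (-1)·(2) + (-2)·(3) − 20 = -25; |n| = √6.
Distance = |-25| / √6 = 25/√6 ≈ 10.21.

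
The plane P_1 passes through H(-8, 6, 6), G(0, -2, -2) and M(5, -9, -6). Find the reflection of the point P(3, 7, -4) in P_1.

(-3, 5, -8)

HG = (8, -8, -8), HM = (13, -15, -12); a normal to P_1 is HG × HM = (-24, -8, -16).
Using H: P_1 has equation -24x - 8y - 16z = 48.
λ = (n·P − d)/|n|² = (-64 − 48)/896 = -1/8.
Reflection = P − 2λn = (3, 7, -4) − (-1/4)·(-24, -8, -16) = (-3, 5, -8).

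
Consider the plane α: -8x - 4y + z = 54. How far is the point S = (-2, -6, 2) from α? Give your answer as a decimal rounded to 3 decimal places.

1.333

n·S − d = (-8)·(-2) + (-4)·(-6) + (1)·(2) − 54 = -12; |n| = √81.
Distance = |-12| / √81 = 12/√81 ≈ 1.333.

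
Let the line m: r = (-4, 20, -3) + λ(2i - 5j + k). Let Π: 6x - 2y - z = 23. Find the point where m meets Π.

(4, 0, 1)

Substitute r = (-4, 20, -3) + t(2, -5, 1) into the plane: -61 + 21t = 23, so t = 4.
Intersection: (-4, 20, -3) + 4·(2, -5, 1) = (4, 0, 1).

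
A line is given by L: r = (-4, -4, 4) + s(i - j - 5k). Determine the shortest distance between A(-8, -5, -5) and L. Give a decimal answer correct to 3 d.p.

Taking (-4, -4, 4) on L with direction v = (1, -1, -5): w = A − (-4, -4, 4) = (-4, -1, -9), and w × v = (-4, -29, 5).
Distance = |w × v| / |v| = √882 / √27 ≈ 5.715.

5.715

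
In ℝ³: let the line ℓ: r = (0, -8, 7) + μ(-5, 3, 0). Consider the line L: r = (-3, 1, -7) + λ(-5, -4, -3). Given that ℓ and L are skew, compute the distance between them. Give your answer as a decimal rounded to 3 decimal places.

Common perpendicular direction n = (-5, 3, 0) × (-5, -4, -3) = (-9, -15, 35).
With w = (-3, 1, -7) − (0, -8, 7) = (-3, 9, -14), w · n = -598.
Distance = |w · n| / |n| = |-598| / √1531 ≈ 15.283.

15.283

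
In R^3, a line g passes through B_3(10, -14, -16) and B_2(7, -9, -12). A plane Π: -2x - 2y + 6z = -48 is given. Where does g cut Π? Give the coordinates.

A direction vector for g is B_2 − B_3 = (-3, 5, 4).
Substitute r = (10, -14, -16) + t(-3, 5, 4) into the plane: -88 + 20t = -48, so t = 2.
Intersection: (10, -14, -16) + 2·(-3, 5, 4) = (4, -4, -8).

(4, -4, -8)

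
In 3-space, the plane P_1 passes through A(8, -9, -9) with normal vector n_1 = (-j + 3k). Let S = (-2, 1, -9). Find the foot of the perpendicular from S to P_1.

P_1: n_1·r = n_1·A gives -y + 3z = -18.
Foot = S − λn with λ = (n·S − d)/|n|² = (-28 − (-18))/10 = -1.
Foot = (-2, 1, -9) − (-1)·(0, -1, 3) = (-2, 0, -6).

(-2, 0, -6)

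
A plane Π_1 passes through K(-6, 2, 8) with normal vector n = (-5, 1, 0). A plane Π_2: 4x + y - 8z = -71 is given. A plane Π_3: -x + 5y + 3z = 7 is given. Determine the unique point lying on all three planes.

Π_1: n·r = n·K gives -5x + y = 32.
Solving the 3×3 linear system -5x + y = 32, 4x + y - 8z = -71, -x + 5y + 3z = 7 (e.g. by elimination or Cramer's rule, determinant = -219) gives (-7, -3, 5).

(-7, -3, 5)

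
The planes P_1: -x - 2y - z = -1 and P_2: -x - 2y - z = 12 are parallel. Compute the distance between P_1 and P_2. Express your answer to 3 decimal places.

5.307

Same normal n = (-1, -2, -1) with |n| = √6; distance = |-1 − 12| / |n| = 13/√6 ≈ 5.307.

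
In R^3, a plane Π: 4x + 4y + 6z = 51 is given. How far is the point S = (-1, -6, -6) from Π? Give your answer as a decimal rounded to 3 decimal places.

13.946

n·S − d = (4)·(-1) + (4)·(-6) + (6)·(-6) − 51 = -115; |n| = √68.
Distance = |-115| / √68 = 115/√68 ≈ 13.946.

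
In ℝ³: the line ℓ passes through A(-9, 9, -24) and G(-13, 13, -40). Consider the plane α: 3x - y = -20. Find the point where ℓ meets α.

(-5, 5, -8)

A direction vector for ℓ is G − A = (-4, 4, -16).
Substitute r = (-9, 9, -24) + t(-4, 4, -16) into the plane: -36 + (-16)t = -20, so t = -1.
Intersection: (-9, 9, -24) + (-1)·(-4, 4, -16) = (-5, 5, -8).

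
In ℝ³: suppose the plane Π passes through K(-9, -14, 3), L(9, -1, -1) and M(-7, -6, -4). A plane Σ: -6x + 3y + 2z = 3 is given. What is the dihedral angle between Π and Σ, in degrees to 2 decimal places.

40.37

KL = (18, 13, -4), KM = (2, 8, -7); a normal to Π is KL × KM = (-59, 118, 118).
Using K: Π has equation -59x + 118y + 118z = -767.
cos θ = |n₁·n₂| / (|n₁||n₂|) = |944| / (√31329 · √49).
θ = arccos(0.76190) ≈ 40.37°.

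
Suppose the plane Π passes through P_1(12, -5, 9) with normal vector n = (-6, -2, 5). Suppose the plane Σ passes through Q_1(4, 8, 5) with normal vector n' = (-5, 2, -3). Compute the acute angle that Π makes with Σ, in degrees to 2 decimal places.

Π: n·r = n·P_1 gives -6x - 2y + 5z = -17.
Σ: n'·r = n'·Q_1 gives -5x + 2y - 3z = -19.
cos θ = |n₁·n₂| / (|n₁||n₂|) = |11| / (√65 · √38).
θ = arccos(0.22133) ≈ 77.21°.

77.21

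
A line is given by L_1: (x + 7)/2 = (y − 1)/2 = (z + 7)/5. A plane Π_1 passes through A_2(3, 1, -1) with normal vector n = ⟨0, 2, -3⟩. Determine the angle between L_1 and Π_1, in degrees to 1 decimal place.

L_1 has direction (2, 2, 5) through (-7, 1, -7).
Π_1: n·r = n·A_2 gives 2y - 3z = 5.
sin θ = |n·v| / (|n||v|) = |-11| / (√13 · √33) = 0.53109.
θ ≈ 32.1°.

32.1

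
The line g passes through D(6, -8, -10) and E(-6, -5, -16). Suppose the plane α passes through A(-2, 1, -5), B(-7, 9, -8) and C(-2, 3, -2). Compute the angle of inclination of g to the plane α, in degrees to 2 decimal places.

A direction vector for g is E − D = (-12, 3, -6).
AB = (-5, 8, -3), AC = (0, 2, 3); a normal to α is AB × AC = (30, 15, -10).
Using A: α has equation 30x + 15y - 10z = 5.
sin θ = |n·v| / (|n||v|) = |-255| / (√1225 · √189) = 0.52996.
θ ≈ 32.00°.

32.00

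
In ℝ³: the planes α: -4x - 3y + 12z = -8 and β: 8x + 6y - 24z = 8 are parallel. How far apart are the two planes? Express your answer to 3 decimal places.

0.308

Rescale β by 1/(-2): -4x - 3y + 12z = -4. Then distance = |-8 − (-4)| / √169 ≈ 0.308.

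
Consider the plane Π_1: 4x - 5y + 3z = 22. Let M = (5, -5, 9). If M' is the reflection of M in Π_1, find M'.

λ = (n·M − d)/|n|² = (72 − 22)/50 = 1.
Reflection = M − 2λn = (5, -5, 9) − 2·(4, -5, 3) = (-3, 5, 3).

(-3, 5, 3)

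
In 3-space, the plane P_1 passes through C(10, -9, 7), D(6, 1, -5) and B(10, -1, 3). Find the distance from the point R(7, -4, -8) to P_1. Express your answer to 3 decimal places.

3.491

CD = (-4, 10, -12), CB = (0, 8, -4); a normal to P_1 is CD × CB = (56, -16, -32).
Using C: P_1 has equation 56x - 16y - 32z = 480.
n·R − d = (56)·(7) + (-16)·(-4) + (-32)·(-8) − 480 = 232; |n| = √4416.
Distance = |232| / √4416 = 232/√4416 ≈ 3.491.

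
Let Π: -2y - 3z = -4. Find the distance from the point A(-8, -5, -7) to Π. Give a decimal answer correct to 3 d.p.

9.707

n·A − d = (0)·(-8) + (-2)·(-5) + (-3)·(-7) − (-4) = 35; |n| = √13.
Distance = |35| / √13 = 35/√13 ≈ 9.707.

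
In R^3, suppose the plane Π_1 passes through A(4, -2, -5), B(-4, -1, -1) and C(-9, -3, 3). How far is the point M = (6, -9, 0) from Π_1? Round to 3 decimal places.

AB = (-8, 1, 4), AC = (-13, -1, 8); a normal to Π_1 is AB × AC = (12, 12, 21).
Using A: Π_1 has equation 12x + 12y + 21z = -81.
n·M − d = (12)·(6) + (12)·(-9) + (21)·(0) − (-81) = 45; |n| = √729.
Distance = |45| / √729 = 45/√729 ≈ 1.667.

1.667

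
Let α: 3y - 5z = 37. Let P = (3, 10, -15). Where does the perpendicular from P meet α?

Foot = P − λn with λ = (n·P − d)/|n|² = (105 − 37)/34 = 2.
Foot = (3, 10, -15) − 2·(0, 3, -5) = (3, 4, -5).

(3, 4, -5)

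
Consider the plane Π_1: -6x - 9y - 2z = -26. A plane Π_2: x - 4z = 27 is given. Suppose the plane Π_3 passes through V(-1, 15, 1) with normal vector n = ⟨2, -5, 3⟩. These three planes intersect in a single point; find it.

Π_3: n·r = n·V gives 2x - 5y + 3z = -74.
Solving the 3×3 linear system -6x - 9y - 2z = -26, x - 4z = 27, 2x - 5y + 3z = -74 (e.g. by elimination or Cramer's rule, determinant = 229) gives (-5, 8, -8).

(-5, 8, -8)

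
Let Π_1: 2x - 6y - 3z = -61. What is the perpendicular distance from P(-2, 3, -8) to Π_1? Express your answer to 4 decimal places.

9.0000

n·P − d = (2)·(-2) + (-6)·(3) + (-3)·(-8) − (-61) = 63; |n| = √49.
Distance = |63| / √49 = 63/√49 ≈ 9.0000.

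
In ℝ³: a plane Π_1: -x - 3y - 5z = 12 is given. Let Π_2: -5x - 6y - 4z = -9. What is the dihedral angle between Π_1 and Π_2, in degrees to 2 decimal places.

34.08

cos θ = |n₁·n₂| / (|n₁||n₂|) = |43| / (√35 · √77).
θ = arccos(0.82830) ≈ 34.08°.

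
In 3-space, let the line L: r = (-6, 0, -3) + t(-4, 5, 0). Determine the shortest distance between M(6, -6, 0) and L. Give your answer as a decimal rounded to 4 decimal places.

Taking (-6, 0, -3) on L with direction v = (-4, 5, 0): w = M − (-6, 0, -3) = (12, -6, 3), and w × v = (-15, -12, 36).
Distance = |w × v| / |v| = √1665 / √41 ≈ 6.3726.

6.3726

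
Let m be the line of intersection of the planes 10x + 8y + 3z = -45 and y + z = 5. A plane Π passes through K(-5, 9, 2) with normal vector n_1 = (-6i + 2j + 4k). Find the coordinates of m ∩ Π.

Direction of m: (10, 8, 3) × (0, 1, 1) = (5, -10, 10).
A point on m: solving the two plane equations with x = -4 gives (-4, -4, 9).
Π: n_1·r = n_1·K gives -6x + 2y + 4z = 56.
Substitute r = (-4, -4, 9) + t(5, -10, 10) into the plane: 52 + (-10)t = 56, so t = -2/5.
Intersection: (-4, -4, 9) + (-2/5)·(5, -10, 10) = (-6, 0, 5).

(-6, 0, 5)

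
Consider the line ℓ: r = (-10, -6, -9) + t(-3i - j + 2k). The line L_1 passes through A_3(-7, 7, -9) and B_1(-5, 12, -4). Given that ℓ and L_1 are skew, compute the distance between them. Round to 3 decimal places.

A direction vector for L_1 is B_1 − A_3 = (2, 5, 5).
Common perpendicular direction n = (-3, -1, 2) × (2, 5, 5) = (-15, 19, -13).
With w = (-7, 7, -9) − (-10, -6, -9) = (3, 13, 0), w · n = 202.
Distance = |w · n| / |n| = |202| / √755 ≈ 7.352.

7.352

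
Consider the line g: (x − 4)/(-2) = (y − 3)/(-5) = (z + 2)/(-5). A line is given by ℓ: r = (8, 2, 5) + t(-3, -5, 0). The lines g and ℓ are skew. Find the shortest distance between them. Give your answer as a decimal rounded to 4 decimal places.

g has direction (-2, -5, -5) through (4, 3, -2).
Common perpendicular direction n = (-2, -5, -5) × (-3, -5, 0) = (-25, 15, -5).
With w = (8, 2, 5) − (4, 3, -2) = (4, -1, 7), w · n = -150.
Distance = |w · n| / |n| = |-150| / √875 ≈ 5.0709.

5.0709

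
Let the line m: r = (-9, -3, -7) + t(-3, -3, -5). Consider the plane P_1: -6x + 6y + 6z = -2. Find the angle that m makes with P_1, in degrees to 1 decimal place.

sin θ = |n·v| / (|n||v|) = |-30| / (√108 · √43) = 0.44023.
θ ≈ 26.1°.

26.1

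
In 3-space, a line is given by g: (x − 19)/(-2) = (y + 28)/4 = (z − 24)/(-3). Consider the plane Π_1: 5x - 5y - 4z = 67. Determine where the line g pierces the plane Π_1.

(11, -12, 12)

g has direction (-2, 4, -3) through (19, -28, 24).
Substitute r = (19, -28, 24) + t(-2, 4, -3) into the plane: 139 + (-18)t = 67, so t = 4.
Intersection: (19, -28, 24) + 4·(-2, 4, -3) = (11, -12, 12).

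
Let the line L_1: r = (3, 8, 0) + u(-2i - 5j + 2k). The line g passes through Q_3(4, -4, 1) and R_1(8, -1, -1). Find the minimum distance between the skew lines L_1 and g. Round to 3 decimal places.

1.987

A direction vector for g is R_1 − Q_3 = (4, 3, -2).
Common perpendicular direction n = (-2, -5, 2) × (4, 3, -2) = (4, 4, 14).
With w = (4, -4, 1) − (3, 8, 0) = (1, -12, 1), w · n = -30.
Distance = |w · n| / |n| = |-30| / √228 ≈ 1.987.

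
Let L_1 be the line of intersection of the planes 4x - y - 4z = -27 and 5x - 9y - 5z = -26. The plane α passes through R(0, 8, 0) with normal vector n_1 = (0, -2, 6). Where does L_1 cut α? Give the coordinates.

(-10, -1, -3)

Direction of L_1: (4, -1, -4) × (5, -9, -5) = (-31, 0, -31).
A point on L_1: solving the two plane equations with x = -12 gives (-12, -1, -5).
α: n_1·r = n_1·R gives -2y + 6z = -16.
Substitute r = (-12, -1, -5) + t(-31, 0, -31) into the plane: -28 + (-186)t = -16, so t = -2/31.
Intersection: (-12, -1, -5) + (-2/31)·(-31, 0, -31) = (-10, -1, -3).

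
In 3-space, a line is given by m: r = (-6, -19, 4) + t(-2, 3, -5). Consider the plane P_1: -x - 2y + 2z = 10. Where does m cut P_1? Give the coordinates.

Substitute r = (-6, -19, 4) + t(-2, 3, -5) into the plane: 52 + (-14)t = 10, so t = 3.
Intersection: (-6, -19, 4) + 3·(-2, 3, -5) = (-12, -10, -11).

(-12, -10, -11)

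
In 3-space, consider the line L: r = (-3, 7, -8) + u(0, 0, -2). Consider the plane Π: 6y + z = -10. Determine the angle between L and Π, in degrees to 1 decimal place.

9.5

sin θ = |n·v| / (|n||v|) = |-2| / (√37 · √4) = 0.16440.
θ ≈ 9.5°.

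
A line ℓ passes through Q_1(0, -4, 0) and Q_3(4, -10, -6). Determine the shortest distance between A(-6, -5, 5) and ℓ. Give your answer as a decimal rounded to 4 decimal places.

A direction vector for ℓ is Q_3 − Q_1 = (4, -6, -6).
Taking (0, -4, 0) on ℓ with direction v = (4, -6, -6): w = A − (0, -4, 0) = (-6, -1, 5), and w × v = (36, -16, 40).
Distance = |w × v| / |v| = √3152 / √88 ≈ 5.9848.

5.9848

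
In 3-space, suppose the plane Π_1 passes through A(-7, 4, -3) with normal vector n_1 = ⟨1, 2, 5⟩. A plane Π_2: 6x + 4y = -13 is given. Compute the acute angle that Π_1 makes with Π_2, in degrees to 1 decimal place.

69.2

Π_1: n_1·r = n_1·A gives x + 2y + 5z = -14.
cos θ = |n₁·n₂| / (|n₁||n₂|) = |14| / (√30 · √52).
θ = arccos(0.35446) ≈ 69.2°.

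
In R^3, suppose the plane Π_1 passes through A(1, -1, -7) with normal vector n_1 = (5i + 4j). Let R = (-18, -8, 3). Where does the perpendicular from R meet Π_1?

Π_1: n_1·r = n_1·A gives 5x + 4y = 1.
Foot = R − λn with λ = (n·R − d)/|n|² = (-122 − 1)/41 = -3.
Foot = (-18, -8, 3) − (-3)·(5, 4, 0) = (-3, 4, 3).

(-3, 4, 3)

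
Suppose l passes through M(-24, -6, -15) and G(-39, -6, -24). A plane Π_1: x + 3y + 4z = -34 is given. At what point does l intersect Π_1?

(-4, -6, -3)

A direction vector for l is G − M = (-15, 0, -9).
Substitute r = (-24, -6, -15) + t(-15, 0, -9) into the plane: -102 + (-51)t = -34, so t = -4/3.
Intersection: (-24, -6, -15) + (-4/3)·(-15, 0, -9) = (-4, -6, -3).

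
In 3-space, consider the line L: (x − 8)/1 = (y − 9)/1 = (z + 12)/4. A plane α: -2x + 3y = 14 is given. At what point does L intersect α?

(11, 12, 0)

L has direction (1, 1, 4) through (8, 9, -12).
Substitute r = (8, 9, -12) + t(1, 1, 4) into the plane: 11 + 1t = 14, so t = 3.
Intersection: (8, 9, -12) + 3·(1, 1, 4) = (11, 12, 0).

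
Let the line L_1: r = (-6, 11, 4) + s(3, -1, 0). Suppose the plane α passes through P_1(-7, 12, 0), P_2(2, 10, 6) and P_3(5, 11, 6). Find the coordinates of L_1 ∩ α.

(-3, 10, 4)

P_1P_2 = (9, -2, 6), P_1P_3 = (12, -1, 6); a normal to α is P_1P_2 × P_1P_3 = (-6, 18, 15).
Using P_1: α has equation -6x + 18y + 15z = 258.
Substitute r = (-6, 11, 4) + t(3, -1, 0) into the plane: 294 + (-36)t = 258, so t = 1.
Intersection: (-6, 11, 4) + 1·(3, -1, 0) = (-3, 10, 4).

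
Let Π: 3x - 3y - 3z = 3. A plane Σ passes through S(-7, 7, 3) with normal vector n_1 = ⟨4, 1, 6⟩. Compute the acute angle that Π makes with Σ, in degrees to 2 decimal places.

76.24

Σ: n_1·r = n_1·S gives 4x + y + 6z = -3.
cos θ = |n₁·n₂| / (|n₁||n₂|) = |-9| / (√27 · √53).
θ = arccos(0.23792) ≈ 76.24°.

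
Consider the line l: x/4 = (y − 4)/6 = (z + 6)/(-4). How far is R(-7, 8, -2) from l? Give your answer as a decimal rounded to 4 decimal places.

l has direction (4, 6, -4) through (0, 4, -6).
Taking (0, 4, -6) on l with direction v = (4, 6, -4): w = R − (0, 4, -6) = (-7, 4, 4), and w × v = (-40, -12, -58).
Distance = |w × v| / |v| = √5108 / √68 ≈ 8.6670.

8.6670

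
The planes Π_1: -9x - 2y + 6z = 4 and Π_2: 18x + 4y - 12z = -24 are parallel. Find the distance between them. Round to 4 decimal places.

Rescale Π_2 by 1/(-2): -9x - 2y + 6z = 12. Then distance = |4 − 12| / √121 ≈ 0.7273.

0.7273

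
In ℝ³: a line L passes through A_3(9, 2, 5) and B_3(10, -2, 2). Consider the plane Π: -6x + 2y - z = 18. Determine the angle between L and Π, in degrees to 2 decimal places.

A direction vector for L is B_3 − A_3 = (1, -4, -3).
sin θ = |n·v| / (|n||v|) = |-11| / (√41 · √26) = 0.33691.
θ ≈ 19.69°.

19.69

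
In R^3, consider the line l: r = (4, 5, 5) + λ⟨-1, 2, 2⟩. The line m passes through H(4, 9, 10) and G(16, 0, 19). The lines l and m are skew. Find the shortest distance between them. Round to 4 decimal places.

A direction vector for m is G − H = (12, -9, 9).
Common perpendicular direction n = (-1, 2, 2) × (12, -9, 9) = (36, 33, -15).
With w = (4, 9, 10) − (4, 5, 5) = (0, 4, 5), w · n = 57.
Distance = |w · n| / |n| = |57| / √2610 ≈ 1.1157.

1.1157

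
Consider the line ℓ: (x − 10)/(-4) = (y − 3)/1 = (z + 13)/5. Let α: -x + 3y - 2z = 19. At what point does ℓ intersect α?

ℓ has direction (-4, 1, 5) through (10, 3, -13).
Substitute r = (10, 3, -13) + t(-4, 1, 5) into the plane: 25 + (-3)t = 19, so t = 2.
Intersection: (10, 3, -13) + 2·(-4, 1, 5) = (2, 5, -3).

(2, 5, -3)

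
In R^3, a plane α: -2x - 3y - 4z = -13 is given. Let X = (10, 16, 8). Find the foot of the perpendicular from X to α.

Foot = X − λn with λ = (n·X − d)/|n|² = (-100 − (-13))/29 = -3.
Foot = (10, 16, 8) − (-3)·(-2, -3, -4) = (4, 7, -4).

(4, 7, -4)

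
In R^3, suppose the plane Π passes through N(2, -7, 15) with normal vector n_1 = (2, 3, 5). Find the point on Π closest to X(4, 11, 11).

Π: n_1·r = n_1·N gives 2x + 3y + 5z = 58.
Foot = X − λn with λ = (n·X − d)/|n|² = (96 − 58)/38 = 1.
Foot = (4, 11, 11) − 1·(2, 3, 5) = (2, 8, 6).

(2, 8, 6)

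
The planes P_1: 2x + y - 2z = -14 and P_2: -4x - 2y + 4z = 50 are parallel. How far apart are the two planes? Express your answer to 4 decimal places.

Rescale P_2 by 1/(-2): 2x + y - 2z = -25. Then distance = |-14 − (-25)| / √9 ≈ 3.6667.

3.6667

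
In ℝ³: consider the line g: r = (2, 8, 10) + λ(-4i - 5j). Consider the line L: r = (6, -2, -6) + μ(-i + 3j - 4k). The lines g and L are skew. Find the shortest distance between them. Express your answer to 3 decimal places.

Common perpendicular direction n = (-4, -5, 0) × (-1, 3, -4) = (20, -16, -17).
With w = (6, -2, -6) − (2, 8, 10) = (4, -10, -16), w · n = 512.
Distance = |w · n| / |n| = |512| / √945 ≈ 16.655.

16.655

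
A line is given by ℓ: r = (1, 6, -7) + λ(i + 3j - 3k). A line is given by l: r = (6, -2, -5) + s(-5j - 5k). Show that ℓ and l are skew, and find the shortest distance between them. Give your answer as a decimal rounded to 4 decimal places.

6.4889

Common perpendicular direction n = (1, 3, -3) × (0, -5, -5) = (-30, 5, -5).
With w = (6, -2, -5) − (1, 6, -7) = (5, -8, 2), w · n = -200.
Since n ≠ 0 the lines are not parallel, and w · n = -200 ≠ 0 so they do not intersect; hence they are skew.
Distance = |w · n| / |n| = |-200| / √950 ≈ 6.4889.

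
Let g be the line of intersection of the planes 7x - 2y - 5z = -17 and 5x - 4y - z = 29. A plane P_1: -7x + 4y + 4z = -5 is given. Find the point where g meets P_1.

(3, -6, 10)

Direction of g: (7, -2, -5) × (5, -4, -1) = (-18, -18, -18).
A point on g: solving the two plane equations with x = -6 gives (-6, -15, 1).
Substitute r = (-6, -15, 1) + t(-18, -18, -18) into the plane: -14 + (-18)t = -5, so t = -1/2.
Intersection: (-6, -15, 1) + (-1/2)·(-18, -18, -18) = (3, -6, 10).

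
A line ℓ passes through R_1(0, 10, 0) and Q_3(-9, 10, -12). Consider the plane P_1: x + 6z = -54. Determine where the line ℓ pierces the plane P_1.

A direction vector for ℓ is Q_3 − R_1 = (-9, 0, -12).
Substitute r = (0, 10, 0) + t(-9, 0, -12) into the plane: 0 + (-81)t = -54, so t = 2/3.
Intersection: (0, 10, 0) + (2/3)·(-9, 0, -12) = (-6, 10, -8).

(-6, 10, -8)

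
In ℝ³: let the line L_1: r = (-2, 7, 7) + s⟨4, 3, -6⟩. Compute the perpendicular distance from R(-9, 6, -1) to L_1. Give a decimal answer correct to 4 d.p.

Taking (-2, 7, 7) on L_1 with direction v = (4, 3, -6): w = R − (-2, 7, 7) = (-7, -1, -8), and w × v = (30, -74, -17).
Distance = |w × v| / |v| = √6665 / √61 ≈ 10.4529.

10.4529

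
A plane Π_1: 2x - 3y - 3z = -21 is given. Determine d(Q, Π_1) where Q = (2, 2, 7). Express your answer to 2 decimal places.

n·Q − d = (2)·(2) + (-3)·(2) + (-3)·(7) − (-21) = -2; |n| = √22.
Distance = |-2| / √22 = 2/√22 ≈ 0.43.

0.43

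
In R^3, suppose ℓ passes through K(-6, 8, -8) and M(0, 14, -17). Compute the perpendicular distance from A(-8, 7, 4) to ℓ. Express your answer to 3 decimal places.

6.726

A direction vector for ℓ is M − K = (6, 6, -9).
Taking (-6, 8, -8) on ℓ with direction v = (6, 6, -9): w = A − (-6, 8, -8) = (-2, -1, 12), and w × v = (-63, 54, -6).
Distance = |w × v| / |v| = √6921 / √153 ≈ 6.726.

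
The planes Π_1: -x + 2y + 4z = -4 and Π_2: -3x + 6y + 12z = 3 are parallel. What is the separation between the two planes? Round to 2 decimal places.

1.09

Rescale Π_2 by 1/3: -x + 2y + 4z = 1. Then distance = |-4 − 1| / √21 ≈ 1.09.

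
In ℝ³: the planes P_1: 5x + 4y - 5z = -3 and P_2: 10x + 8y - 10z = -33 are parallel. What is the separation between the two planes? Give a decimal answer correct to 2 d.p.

Rescale P_2 by 1/2: 5x + 4y - 5z = -33/2. Then distance = |-3 − (-33/2)| / √66 ≈ 1.66.

1.66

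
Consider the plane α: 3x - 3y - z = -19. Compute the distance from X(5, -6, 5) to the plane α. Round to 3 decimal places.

10.783

n·X − d = (3)·(5) + (-3)·(-6) + (-1)·(5) − (-19) = 47; |n| = √19.
Distance = |47| / √19 = 47/√19 ≈ 10.783.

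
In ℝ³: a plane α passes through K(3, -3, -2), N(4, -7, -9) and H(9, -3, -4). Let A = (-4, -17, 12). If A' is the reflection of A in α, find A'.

KN = (1, -4, -7), KH = (6, 0, -2); a normal to α is KN × KH = (8, -40, 24).
Using K: α has equation 8x - 40y + 24z = 96.
λ = (n·A − d)/|n|² = (936 − 96)/2240 = 3/8.
Reflection = A − 2λn = (-4, -17, 12) − (3/4)·(8, -40, 24) = (-10, 13, -6).

(-10, 13, -6)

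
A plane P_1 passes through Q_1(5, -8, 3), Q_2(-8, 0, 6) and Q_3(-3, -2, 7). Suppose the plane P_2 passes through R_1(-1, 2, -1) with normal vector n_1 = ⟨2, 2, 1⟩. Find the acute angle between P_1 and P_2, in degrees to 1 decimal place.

47.1

Q_1Q_2 = (-13, 8, 3), Q_1Q_3 = (-8, 6, 4); a normal to P_1 is Q_1Q_2 × Q_1Q_3 = (14, 28, -14).
Using Q_1: P_1 has equation 14x + 28y - 14z = -196.
P_2: n_1·r = n_1·R_1 gives 2x + 2y + z = 1.
cos θ = |n₁·n₂| / (|n₁||n₂|) = |70| / (√1176 · √9).
θ = arccos(0.68041) ≈ 47.1°.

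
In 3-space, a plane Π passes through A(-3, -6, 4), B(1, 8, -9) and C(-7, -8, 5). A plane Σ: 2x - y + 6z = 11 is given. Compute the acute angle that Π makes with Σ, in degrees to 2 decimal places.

AB = (4, 14, -13), AC = (-4, -2, 1); a normal to Π is AB × AC = (-12, 48, 48).
Using A: Π has equation -12x + 48y + 48z = -60.
cos θ = |n₁·n₂| / (|n₁||n₂|) = |216| / (√4752 · √41).
θ = arccos(0.48935) ≈ 60.70°.

60.70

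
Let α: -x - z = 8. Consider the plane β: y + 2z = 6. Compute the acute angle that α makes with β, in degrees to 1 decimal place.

50.8

cos θ = |n₁·n₂| / (|n₁||n₂|) = |-2| / (√2 · √5).
θ = arccos(0.63246) ≈ 50.8°.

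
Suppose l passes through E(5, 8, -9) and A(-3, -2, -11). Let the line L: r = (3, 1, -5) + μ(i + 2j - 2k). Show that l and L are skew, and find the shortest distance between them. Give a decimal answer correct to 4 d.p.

A direction vector for l is A − E = (-8, -10, -2).
Common perpendicular direction n = (-8, -10, -2) × (1, 2, -2) = (24, -18, -6).
With w = (3, 1, -5) − (5, 8, -9) = (-2, -7, 4), w · n = 54.
Since n ≠ 0 the lines are not parallel, and w · n = 54 ≠ 0 so they do not intersect; hence they are skew.
Distance = |w · n| / |n| = |54| / √936 ≈ 1.7650.

1.7650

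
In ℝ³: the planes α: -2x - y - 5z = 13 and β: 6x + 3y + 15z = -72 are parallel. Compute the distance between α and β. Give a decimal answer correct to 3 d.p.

2.008

Rescale β by 1/(-3): -2x - y - 5z = 24. Then distance = |13 − 24| / √30 ≈ 2.008.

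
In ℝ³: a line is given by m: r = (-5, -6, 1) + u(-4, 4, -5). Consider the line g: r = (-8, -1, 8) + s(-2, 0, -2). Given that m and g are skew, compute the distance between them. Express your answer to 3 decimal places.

7.833

Common perpendicular direction n = (-4, 4, -5) × (-2, 0, -2) = (-8, 2, 8).
With w = (-8, -1, 8) − (-5, -6, 1) = (-3, 5, 7), w · n = 90.
Distance = |w · n| / |n| = |90| / √132 ≈ 7.833.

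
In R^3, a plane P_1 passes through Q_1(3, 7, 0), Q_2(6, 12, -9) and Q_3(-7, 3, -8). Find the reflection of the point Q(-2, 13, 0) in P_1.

(6, 1, -4)

Q_1Q_2 = (3, 5, -9), Q_1Q_3 = (-10, -4, -8); a normal to P_1 is Q_1Q_2 × Q_1Q_3 = (-76, 114, 38).
Using Q_1: P_1 has equation -76x + 114y + 38z = 570.
λ = (n·Q − d)/|n|² = (1634 − 570)/20216 = 1/19.
Reflection = Q − 2λn = (-2, 13, 0) − (2/19)·(-76, 114, 38) = (6, 1, -4).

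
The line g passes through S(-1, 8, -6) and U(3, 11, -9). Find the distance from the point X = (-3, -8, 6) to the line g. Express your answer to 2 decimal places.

12.45

A direction vector for g is U − S = (4, 3, -3).
Taking (-1, 8, -6) on g with direction v = (4, 3, -3): w = X − (-1, 8, -6) = (-2, -16, 12), and w × v = (12, 42, 58).
Distance = |w × v| / |v| = √5272 / √34 ≈ 12.45.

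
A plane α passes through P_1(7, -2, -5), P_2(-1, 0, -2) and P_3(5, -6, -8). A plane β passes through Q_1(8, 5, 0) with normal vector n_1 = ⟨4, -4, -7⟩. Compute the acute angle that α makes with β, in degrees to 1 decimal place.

P_1P_2 = (-8, 2, 3), P_1P_3 = (-2, -4, -3); a normal to α is P_1P_2 × P_1P_3 = (6, -30, 36).
Using P_1: α has equation 6x - 30y + 36z = -78.
β: n_1·r = n_1·Q_1 gives 4x - 4y - 7z = 12.
cos θ = |n₁·n₂| / (|n₁||n₂|) = |-108| / (√2232 · √81).
θ = arccos(0.25400) ≈ 75.3°.

75.3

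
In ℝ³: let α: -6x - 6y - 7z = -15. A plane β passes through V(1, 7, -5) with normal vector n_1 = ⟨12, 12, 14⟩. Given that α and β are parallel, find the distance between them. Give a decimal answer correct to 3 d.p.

β: n_1·r = n_1·V gives 12x + 12y + 14z = 26.
Rescale β by 1/(-2): -6x - 6y - 7z = -13. Then distance = |-15 − (-13)| / √121 ≈ 0.182.

0.182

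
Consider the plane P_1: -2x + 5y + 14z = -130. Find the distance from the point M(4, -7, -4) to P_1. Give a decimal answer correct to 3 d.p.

n·M − d = (-2)·(4) + (5)·(-7) + (14)·(-4) − (-130) = 31; |n| = √225.
Distance = |31| / √225 = 31/√225 ≈ 2.067.

2.067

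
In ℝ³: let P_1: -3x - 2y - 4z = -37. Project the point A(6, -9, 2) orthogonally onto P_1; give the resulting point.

(9, -7, 6)

Foot = A − λn with λ = (n·A − d)/|n|² = (-8 − (-37))/29 = 1.
Foot = (6, -9, 2) − 1·(-3, -2, -4) = (9, -7, 6).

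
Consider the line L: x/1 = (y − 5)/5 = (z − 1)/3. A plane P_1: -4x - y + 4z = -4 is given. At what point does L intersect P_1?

(-1, 0, -2)

L has direction (1, 5, 3) through (0, 5, 1).
Substitute r = (0, 5, 1) + t(1, 5, 3) into the plane: -1 + 3t = -4, so t = -1.
Intersection: (0, 5, 1) + (-1)·(1, 5, 3) = (-1, 0, -2).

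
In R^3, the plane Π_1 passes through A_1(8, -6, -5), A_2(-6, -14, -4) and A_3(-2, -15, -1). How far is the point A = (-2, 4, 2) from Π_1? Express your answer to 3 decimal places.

A_1A_2 = (-14, -8, 1), A_1A_3 = (-10, -9, 4); a normal to Π_1 is A_1A_2 × A_1A_3 = (-23, 46, 46).
Using A_1: Π_1 has equation -23x + 46y + 46z = -690.
n·A − d = (-23)·(-2) + (46)·(4) + (46)·(2) − (-690) = 1012; |n| = √4761.
Distance = |1012| / √4761 = 1012/√4761 ≈ 14.667.

14.667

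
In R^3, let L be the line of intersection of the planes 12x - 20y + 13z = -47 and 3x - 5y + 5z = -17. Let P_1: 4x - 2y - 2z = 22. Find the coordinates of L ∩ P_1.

(6, 4, -3)

Direction of L: (12, -20, 13) × (3, -5, 5) = (-35, -21, 0).
A point on L: solving the two plane equations with x = 21 gives (21, 13, -3).
Substitute r = (21, 13, -3) + t(-35, -21, 0) into the plane: 64 + (-98)t = 22, so t = 3/7.
Intersection: (21, 13, -3) + (3/7)·(-35, -21, 0) = (6, 4, -3).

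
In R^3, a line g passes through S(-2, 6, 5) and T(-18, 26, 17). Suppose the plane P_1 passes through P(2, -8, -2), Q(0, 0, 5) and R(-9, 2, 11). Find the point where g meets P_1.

(6, -4, -1)

A direction vector for g is T − S = (-16, 20, 12).
PQ = (-2, 8, 7), PR = (-11, 10, 13); a normal to P_1 is PQ × PR = (34, -51, 68).
Using P: P_1 has equation 34x - 51y + 68z = 340.
Substitute r = (-2, 6, 5) + t(-16, 20, 12) into the plane: -34 + (-748)t = 340, so t = -1/2.
Intersection: (-2, 6, 5) + (-1/2)·(-16, 20, 12) = (6, -4, -1).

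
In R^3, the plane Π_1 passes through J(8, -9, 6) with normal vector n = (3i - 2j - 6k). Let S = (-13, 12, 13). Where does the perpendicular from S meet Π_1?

(-4, 6, -5)

Π_1: n·r = n·J gives 3x - 2y - 6z = 6.
Foot = S − λn with λ = (n·S − d)/|n|² = (-141 − 6)/49 = -3.
Foot = (-13, 12, 13) − (-3)·(3, -2, -6) = (-4, 6, -5).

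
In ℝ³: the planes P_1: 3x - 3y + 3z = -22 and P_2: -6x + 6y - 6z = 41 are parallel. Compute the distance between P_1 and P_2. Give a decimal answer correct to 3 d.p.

0.289

Rescale P_2 by 1/(-2): 3x - 3y + 3z = -41/2. Then distance = |-22 − (-41/2)| / √27 ≈ 0.289.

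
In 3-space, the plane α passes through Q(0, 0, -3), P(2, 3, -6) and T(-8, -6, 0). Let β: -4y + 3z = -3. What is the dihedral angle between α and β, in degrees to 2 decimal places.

QP = (2, 3, -3), QT = (-8, -6, 3); a normal to α is QP × QT = (-9, 18, 12).
Using Q: α has equation -9x + 18y + 12z = -36.
cos θ = |n₁·n₂| / (|n₁||n₂|) = |-36| / (√549 · √25).
θ = arccos(0.30729) ≈ 72.10°.

72.10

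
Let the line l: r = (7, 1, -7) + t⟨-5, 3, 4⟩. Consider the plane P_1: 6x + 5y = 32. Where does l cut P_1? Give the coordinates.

Substitute r = (7, 1, -7) + t(-5, 3, 4) into the plane: 47 + (-15)t = 32, so t = 1.
Intersection: (7, 1, -7) + 1·(-5, 3, 4) = (2, 4, -3).

(2, 4, -3)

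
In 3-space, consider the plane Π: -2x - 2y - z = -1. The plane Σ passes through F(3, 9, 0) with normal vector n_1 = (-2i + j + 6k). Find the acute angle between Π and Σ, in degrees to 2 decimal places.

Σ: n_1·r = n_1·F gives -2x + y + 6z = 3.
cos θ = |n₁·n₂| / (|n₁||n₂|) = |-4| / (√9 · √41).
θ = arccos(0.20823) ≈ 77.98°.

77.98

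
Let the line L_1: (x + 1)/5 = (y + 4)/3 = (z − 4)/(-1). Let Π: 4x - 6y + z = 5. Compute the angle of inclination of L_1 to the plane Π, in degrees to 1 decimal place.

L_1 has direction (5, 3, -1) through (-1, -4, 4).
sin θ = |n·v| / (|n||v|) = |1| / (√53 · √35) = 0.02322.
θ ≈ 1.3°.

1.3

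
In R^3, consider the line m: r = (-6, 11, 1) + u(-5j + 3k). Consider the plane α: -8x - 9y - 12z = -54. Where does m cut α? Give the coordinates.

Substitute r = (-6, 11, 1) + t(0, -5, 3) into the plane: -63 + 9t = -54, so t = 1.
Intersection: (-6, 11, 1) + 1·(0, -5, 3) = (-6, 6, 4).

(-6, 6, 4)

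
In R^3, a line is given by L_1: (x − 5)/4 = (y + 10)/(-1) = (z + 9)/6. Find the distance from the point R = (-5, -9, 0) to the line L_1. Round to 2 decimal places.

L_1 has direction (4, -1, 6) through (5, -10, -9).
Taking (5, -10, -9) on L_1 with direction v = (4, -1, 6): w = R − (5, -10, -9) = (-10, 1, 9), and w × v = (15, 96, 6).
Distance = |w × v| / |v| = √9477 / √53 ≈ 13.37.

13.37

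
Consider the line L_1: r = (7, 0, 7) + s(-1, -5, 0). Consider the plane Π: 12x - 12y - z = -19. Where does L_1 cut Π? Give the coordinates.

(9, 10, 7)

Substitute r = (7, 0, 7) + t(-1, -5, 0) into the plane: 77 + 48t = -19, so t = -2.
Intersection: (7, 0, 7) + (-2)·(-1, -5, 0) = (9, 10, 7).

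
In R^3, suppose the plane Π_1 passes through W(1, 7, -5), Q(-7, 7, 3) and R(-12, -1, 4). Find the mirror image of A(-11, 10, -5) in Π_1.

(1, 4, 7)

WQ = (-8, 0, 8), WR = (-13, -8, 9); a normal to Π_1 is WQ × WR = (64, -32, 64).
Using W: Π_1 has equation 64x - 32y + 64z = -480.
λ = (n·A − d)/|n|² = (-1344 − (-480))/9216 = -3/32.
Reflection = A − 2λn = (-11, 10, -5) − (-3/16)·(64, -32, 64) = (1, 4, 7).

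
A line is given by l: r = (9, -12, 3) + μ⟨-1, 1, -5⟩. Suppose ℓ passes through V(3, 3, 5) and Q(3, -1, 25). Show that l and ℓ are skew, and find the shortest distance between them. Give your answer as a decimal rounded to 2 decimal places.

15.10

A direction vector for ℓ is Q − V = (0, -4, 20).
Common perpendicular direction n = (-1, 1, -5) × (0, -4, 20) = (0, 20, 4).
With w = (3, 3, 5) − (9, -12, 3) = (-6, 15, 2), w · n = 308.
Since n ≠ 0 the lines are not parallel, and w · n = 308 ≠ 0 so they do not intersect; hence they are skew.
Distance = |w · n| / |n| = |308| / √416 ≈ 15.10.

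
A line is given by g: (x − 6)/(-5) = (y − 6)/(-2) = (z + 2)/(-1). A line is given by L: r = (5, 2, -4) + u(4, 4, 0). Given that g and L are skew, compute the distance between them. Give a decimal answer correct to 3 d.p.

g has direction (-5, -2, -1) through (6, 6, -2).
Common perpendicular direction n = (-5, -2, -1) × (4, 4, 0) = (4, -4, -12).
With w = (5, 2, -4) − (6, 6, -2) = (-1, -4, -2), w · n = 36.
Distance = |w · n| / |n| = |36| / √176 ≈ 2.714.

2.714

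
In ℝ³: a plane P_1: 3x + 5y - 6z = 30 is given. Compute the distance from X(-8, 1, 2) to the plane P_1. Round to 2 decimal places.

7.29

n·X − d = (3)·(-8) + (5)·(1) + (-6)·(2) − 30 = -61; |n| = √70.
Distance = |-61| / √70 = 61/√70 ≈ 7.29.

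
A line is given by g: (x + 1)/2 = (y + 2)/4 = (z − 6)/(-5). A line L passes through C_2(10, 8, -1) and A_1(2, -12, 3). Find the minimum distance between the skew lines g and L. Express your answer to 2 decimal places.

g has direction (2, 4, -5) through (-1, -2, 6).
A direction vector for L is A_1 − C_2 = (-8, -20, 4).
Common perpendicular direction n = (2, 4, -5) × (-8, -20, 4) = (-84, 32, -8).
With w = (10, 8, -1) − (-1, -2, 6) = (11, 10, -7), w · n = -548.
Distance = |w · n| / |n| = |-548| / √8144 ≈ 6.07.

6.07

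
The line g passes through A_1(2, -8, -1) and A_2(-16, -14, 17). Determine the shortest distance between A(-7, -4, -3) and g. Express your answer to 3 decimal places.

9.262

A direction vector for g is A_2 − A_1 = (-18, -6, 18).
Taking (2, -8, -1) on g with direction v = (-18, -6, 18): w = A − (2, -8, -1) = (-9, 4, -2), and w × v = (60, 198, 126).
Distance = |w × v| / |v| = √58680 / √684 ≈ 9.262.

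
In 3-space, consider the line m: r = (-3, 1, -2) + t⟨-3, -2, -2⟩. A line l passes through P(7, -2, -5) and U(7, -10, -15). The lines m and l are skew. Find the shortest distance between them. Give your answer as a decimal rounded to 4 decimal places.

1.5016

A direction vector for l is U − P = (0, -8, -10).
Common perpendicular direction n = (-3, -2, -2) × (0, -8, -10) = (4, -30, 24).
With w = (7, -2, -5) − (-3, 1, -2) = (10, -3, -3), w · n = 58.
Distance = |w · n| / |n| = |58| / √1492 ≈ 1.5016.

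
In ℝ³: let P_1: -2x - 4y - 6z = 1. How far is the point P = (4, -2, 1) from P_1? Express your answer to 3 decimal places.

0.935

n·P − d = (-2)·(4) + (-4)·(-2) + (-6)·(1) − 1 = -7; |n| = √56.
Distance = |-7| / √56 = 7/√56 ≈ 0.935.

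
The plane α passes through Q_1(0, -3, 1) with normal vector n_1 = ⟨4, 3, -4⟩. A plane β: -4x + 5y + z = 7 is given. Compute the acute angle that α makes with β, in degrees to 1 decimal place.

83.1

α: n_1·r = n_1·Q_1 gives 4x + 3y - 4z = -13.
cos θ = |n₁·n₂| / (|n₁||n₂|) = |-5| / (√41 · √42).
θ = arccos(0.12049) ≈ 83.1°.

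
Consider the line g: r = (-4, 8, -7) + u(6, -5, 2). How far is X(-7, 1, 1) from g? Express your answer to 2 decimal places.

10.26

Taking (-4, 8, -7) on g with direction v = (6, -5, 2): w = X − (-4, 8, -7) = (-3, -7, 8), and w × v = (26, 54, 57).
Distance = |w × v| / |v| = √6841 / √65 ≈ 10.26.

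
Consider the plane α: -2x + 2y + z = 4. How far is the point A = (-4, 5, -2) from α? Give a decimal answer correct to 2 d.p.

4.00

n·A − d = (-2)·(-4) + (2)·(5) + (1)·(-2) − 4 = 12; |n| = √9.
Distance = |12| / √9 = 12/√9 ≈ 4.00.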